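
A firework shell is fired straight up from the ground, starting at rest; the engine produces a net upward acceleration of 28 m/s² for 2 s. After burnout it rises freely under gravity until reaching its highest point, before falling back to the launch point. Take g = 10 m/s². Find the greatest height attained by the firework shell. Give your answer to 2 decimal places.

Phase 1 (powered ascent): v₀ = 0 m/s, a = 28 m/s².
v = v₀ + at = 0 + (28)(2) = 56.0 m/s
Δx = v₀t + ½at² = 0·2 + 0.5·28·2² = 56.0 m

Phase 2 (coasting upward): v₀ = 56.0 m/s, a = -10 m/s².
v = v₀ + at → t = (0 − 56.0) / -10 = 5.60 s
v² = v₀² + 2aΔx → Δx = (0² − 56.0²)/(2·-10) = 157 m
Maximum height = 56.0 + 157 = 213 m

212.80 m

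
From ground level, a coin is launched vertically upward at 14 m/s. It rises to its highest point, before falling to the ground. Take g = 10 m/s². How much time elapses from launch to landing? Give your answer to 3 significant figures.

Phase 1 (rising): v₀ = 14.0 m/s, a = -10 m/s².
v = v₀ + at → t = (0 − 14.0) / -10 = 1.40 s
v² = v₀² + 2aΔx → Δx = (0² − 14.0²)/(2·-10) = 9.80 m

Phase 2 (falling): v₀ = 0 m/s, a = -10 m/s².
Falls 9.80 m from rest: t = √(2·9.80/10) = 1.40 s; v = g·t = 14.0 m/s.
Total time = 1.40 + 1.40 = 2.80 s

2.80 s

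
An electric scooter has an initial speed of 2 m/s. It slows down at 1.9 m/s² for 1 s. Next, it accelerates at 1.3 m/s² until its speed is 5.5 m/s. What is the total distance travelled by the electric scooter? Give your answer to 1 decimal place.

12.7 m

Phase 1 (decelerating): v₀ = 2.00 m/s, a = -1.9 m/s².
v = v₀ + at = 2.00 + (-1.9)(1) = 0.100 m/s
Δx = v₀t + ½at² = 2.00·1 + 0.5·-1.9·1² = 1.05 m

Phase 2 (accelerating): v₀ = 0.100 m/s, a = 1.3 m/s².
v = v₀ + at → t = (5.5 − 0.100) / 1.3 = 4.15 s
v² = v₀² + 2aΔx → Δx = (5.5² − 0.100²)/(2·1.3) = 11.6 m
Total distance = 1.05 + 11.6 = 12.7 m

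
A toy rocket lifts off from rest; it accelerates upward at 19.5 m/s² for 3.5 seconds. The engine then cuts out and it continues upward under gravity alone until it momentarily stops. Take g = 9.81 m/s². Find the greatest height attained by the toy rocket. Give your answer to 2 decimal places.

356.85 m

Phase 1 (powered ascent): v₀ = 0 m/s, a = 19.5 m/s².
v = v₀ + at = 0 + (19.5)(3.5) = 68.2 m/s
Δx = v₀t + ½at² = 0·3.5 + 0.5·19.5·3.5² = 119 m

Phase 2 (coasting upward): v₀ = 68.2 m/s, a = -9.81 m/s².
v = v₀ + at → t = (0 − 68.2) / -9.81 = 6.96 s
v² = v₀² + 2aΔx → Δx = (0² − 68.2²)/(2·-9.81) = 237 m
Maximum height = 119 + 237 = 357 m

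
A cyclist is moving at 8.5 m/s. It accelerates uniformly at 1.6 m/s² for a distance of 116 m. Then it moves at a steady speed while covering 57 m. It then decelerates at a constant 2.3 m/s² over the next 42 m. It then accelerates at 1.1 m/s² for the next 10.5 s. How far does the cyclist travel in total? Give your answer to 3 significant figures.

Phase 1 (accelerating): v₀ = 8.50 m/s, a = 1.6 m/s².
v² = v₀² + 2aΔx = 8.50² + 2·1.6·116 = 443 → v = 21.1 m/s
t = (v − v₀)/a = (21.1 − 8.50)/1.6 = 7.85 s

Phase 2 (constant speed): v₀ = 21.1 m/s, a = 0 m/s².
Constant speed: t = d/v = 57/21.1 = 2.71 s

Phase 3 (decelerating): v₀ = 21.1 m/s, a = -2.3 m/s².
v² = v₀² + 2aΔx = 21.1² + 2·-2.3·42 = 250 → v = 15.8 m/s
t = (v − v₀)/a = (15.8 − 21.1)/-2.3 = 2.28 s

Phase 4 (accelerating): v₀ = 15.8 m/s, a = 1.1 m/s².
v = v₀ + at = 15.8 + (1.1)(10.5) = 27.4 m/s
Δx = v₀t + ½at² = 15.8·10.5 + 0.5·1.1·10.5² = 227 m
Total distance = 116 + 57.0 + 42.0 + 227 = 442 m

442 m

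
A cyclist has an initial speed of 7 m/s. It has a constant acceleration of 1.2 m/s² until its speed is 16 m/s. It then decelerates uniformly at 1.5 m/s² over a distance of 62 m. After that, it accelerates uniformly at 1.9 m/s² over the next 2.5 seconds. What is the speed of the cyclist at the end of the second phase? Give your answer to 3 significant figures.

8.37 m/s

Phase 1 (accelerating): v₀ = 7.00 m/s, a = 1.2 m/s².
v = v₀ + at → t = (16 − 7.00) / 1.2 = 7.50 s
v² = v₀² + 2aΔx → Δx = (16² − 7.00²)/(2·1.2) = 86.2 m

Phase 2 (decelerating): v₀ = 16.0 m/s, a = -1.5 m/s².
v² = v₀² + 2aΔx = 16.0² + 2·-1.5·62 = 70.0 → v = 8.37 m/s
t = (v − v₀)/a = (8.37 − 16.0)/-1.5 = 5.09 s
Speed at end of phase 2 = 8.37 m/s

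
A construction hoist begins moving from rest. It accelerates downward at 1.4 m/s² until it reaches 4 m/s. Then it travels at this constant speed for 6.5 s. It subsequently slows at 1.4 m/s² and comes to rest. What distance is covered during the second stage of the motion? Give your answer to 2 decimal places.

26.00 m

Phase 1 (accelerating): v₀ = 0 m/s, a = 1.4 m/s².
v = v₀ + at → t = (4 − 0) / 1.4 = 2.86 s
v² = v₀² + 2aΔx → Δx = (4² − 0²)/(2·1.4) = 5.71 m

Phase 2 (constant speed): v₀ = 4.00 m/s, a = 0 m/s².
v = v₀ + at = 4.00 + (0)(6.5) = 4.00 m/s
Δx = v₀t + ½at² = 4.00·6.5 + 0.5·0·6.5² = 26.0 m
Distance in phase 2 = 26.0 m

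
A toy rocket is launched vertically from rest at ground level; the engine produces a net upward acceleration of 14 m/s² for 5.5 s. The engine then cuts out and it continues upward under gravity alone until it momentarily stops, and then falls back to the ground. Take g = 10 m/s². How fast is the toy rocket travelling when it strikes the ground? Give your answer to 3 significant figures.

101 m/s

Phase 1 (powered ascent): v₀ = 0 m/s, a = 14 m/s².
v = v₀ + at = 0 + (14)(5.5) = 77.0 m/s
Δx = v₀t + ½at² = 0·5.5 + 0.5·14·5.5² = 212 m

Phase 2 (coasting upward): v₀ = 77.0 m/s, a = -10 m/s².
v = v₀ + at → t = (0 − 77.0) / -10 = 7.70 s
v² = v₀² + 2aΔx → Δx = (0² − 77.0²)/(2·-10) = 296 m

Phase 3 (free fall): v₀ = 0 m/s, a = -10 m/s².
Falls 508 m from rest: t = √(2·508/10) = 10.1 s; v = g·t = 101 m/s.
Impact speed = 101 m/s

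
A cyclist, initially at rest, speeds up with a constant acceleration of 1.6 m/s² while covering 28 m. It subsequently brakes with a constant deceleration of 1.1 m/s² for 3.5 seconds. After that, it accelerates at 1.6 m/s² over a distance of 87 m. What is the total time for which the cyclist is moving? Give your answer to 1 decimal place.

16.9 s

Phase 1 (accelerating): v₀ = 0 m/s, a = 1.6 m/s².
v² = v₀² + 2aΔx = 0² + 2·1.6·28 = 89.6 → v = 9.47 m/s
t = (v − v₀)/a = (9.47 − 0)/1.6 = 5.92 s

Phase 2 (decelerating): v₀ = 9.47 m/s, a = -1.1 m/s².
v = v₀ + at = 9.47 + (-1.1)(3.5) = 5.62 m/s
Δx = v₀t + ½at² = 9.47·3.5 + 0.5·-1.1·3.5² = 26.4 m

Phase 3 (accelerating): v₀ = 5.62 m/s, a = 1.6 m/s².
v² = v₀² + 2aΔx = 5.62² + 2·1.6·87 = 310 → v = 17.6 m/s
t = (v − v₀)/a = (17.6 − 5.62)/1.6 = 7.49 s
Total time = 5.92 + 3.50 + 7.49 = 16.9 s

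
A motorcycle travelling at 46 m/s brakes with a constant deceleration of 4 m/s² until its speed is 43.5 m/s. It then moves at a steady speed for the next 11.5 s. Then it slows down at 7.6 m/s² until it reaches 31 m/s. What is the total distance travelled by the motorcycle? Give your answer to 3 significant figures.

Phase 1 (decelerating): v₀ = 46.0 m/s, a = -4 m/s².
v = v₀ + at → t = (43.5 − 46.0) / -4 = 0.625 s
v² = v₀² + 2aΔx → Δx = (43.5² − 46.0²)/(2·-4) = 28.0 m

Phase 2 (constant speed): v₀ = 43.5 m/s, a = 0 m/s².
v = v₀ + at = 43.5 + (0)(11.5) = 43.5 m/s
Δx = v₀t + ½at² = 43.5·11.5 + 0.5·0·11.5² = 500 m

Phase 3 (decelerating): v₀ = 43.5 m/s, a = -7.6 m/s².
v = v₀ + at → t = (31 − 43.5) / -7.6 = 1.64 s
v² = v₀² + 2aΔx → Δx = (31² − 43.5²)/(2·-7.6) = 61.3 m
Total distance = 28.0 + 500 + 61.3 = 589 m

589 m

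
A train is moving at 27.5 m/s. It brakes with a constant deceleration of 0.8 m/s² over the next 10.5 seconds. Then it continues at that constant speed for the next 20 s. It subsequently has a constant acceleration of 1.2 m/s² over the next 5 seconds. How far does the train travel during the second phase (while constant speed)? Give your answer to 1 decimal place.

Phase 1 (decelerating): v₀ = 27.5 m/s, a = -0.8 m/s².
v = v₀ + at = 27.5 + (-0.8)(10.5) = 19.1 m/s
Δx = v₀t + ½at² = 27.5·10.5 + 0.5·-0.8·10.5² = 245 m

Phase 2 (constant speed): v₀ = 19.1 m/s, a = 0 m/s².
v = v₀ + at = 19.1 + (0)(20) = 19.1 m/s
Δx = v₀t + ½at² = 19.1·20 + 0.5·0·20² = 382 m
Distance in phase 2 = 382 m

382.0 m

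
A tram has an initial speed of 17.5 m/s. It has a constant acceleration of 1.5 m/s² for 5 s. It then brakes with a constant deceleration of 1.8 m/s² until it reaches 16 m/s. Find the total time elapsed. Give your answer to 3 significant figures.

Phase 1 (accelerating): v₀ = 17.5 m/s, a = 1.5 m/s².
v = v₀ + at = 17.5 + (1.5)(5) = 25.0 m/s
Δx = v₀t + ½at² = 17.5·5 + 0.5·1.5·5² = 106 m

Phase 2 (decelerating): v₀ = 25.0 m/s, a = -1.8 m/s².
v = v₀ + at → t = (16 − 25.0) / -1.8 = 5.00 s
v² = v₀² + 2aΔx → Δx = (16² − 25.0²)/(2·-1.8) = 102 m
Total time = 5.00 + 5.00 = 10.0 s

10.0 s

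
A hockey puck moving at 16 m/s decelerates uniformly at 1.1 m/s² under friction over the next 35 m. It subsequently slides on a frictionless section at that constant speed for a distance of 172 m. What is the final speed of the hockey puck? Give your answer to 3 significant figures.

Phase 1 (decelerating): v₀ = 16.0 m/s, a = -1.1 m/s².
v² = v₀² + 2aΔx = 16.0² + 2·-1.1·35 = 179 → v = 13.4 m/s
t = (v − v₀)/a = (13.4 − 16.0)/-1.1 = 2.38 s

Phase 2 (constant speed): v₀ = 13.4 m/s, a = 0 m/s².
Constant speed: t = d/v = 172/13.4 = 12.9 s
Final speed = 13.4 m/s

13.4 m/s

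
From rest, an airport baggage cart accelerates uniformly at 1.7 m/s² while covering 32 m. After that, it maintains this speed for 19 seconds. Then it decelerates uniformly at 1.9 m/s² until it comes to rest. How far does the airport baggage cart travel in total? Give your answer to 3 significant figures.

Phase 1 (accelerating): v₀ = 0 m/s, a = 1.7 m/s².
v² = v₀² + 2aΔx = 0² + 2·1.7·32 = 109 → v = 10.4 m/s
t = (v − v₀)/a = (10.4 − 0)/1.7 = 6.14 s

Phase 2 (constant speed): v₀ = 10.4 m/s, a = 0 m/s².
v = v₀ + at = 10.4 + (0)(19) = 10.4 m/s
Δx = v₀t + ½at² = 10.4·19 + 0.5·0·19² = 198 m

Phase 3 (decelerating): v₀ = 10.4 m/s, a = -1.9 m/s².
v = v₀ + at → t = (0 − 10.4) / -1.9 = 5.49 s
v² = v₀² + 2aΔx → Δx = (0² − 10.4²)/(2·-1.9) = 28.6 m
Total distance = 32.0 + 198 + 28.6 = 259 m

259 m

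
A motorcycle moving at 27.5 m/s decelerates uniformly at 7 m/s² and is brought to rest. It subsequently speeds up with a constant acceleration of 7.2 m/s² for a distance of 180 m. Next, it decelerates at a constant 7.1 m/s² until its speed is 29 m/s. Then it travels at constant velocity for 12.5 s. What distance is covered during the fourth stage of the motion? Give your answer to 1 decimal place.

362.5 m

Phase 1 (decelerating): v₀ = 27.5 m/s, a = -7 m/s².
v = v₀ + at → t = (0 − 27.5) / -7 = 3.93 s
v² = v₀² + 2aΔx → Δx = (0² − 27.5²)/(2·-7) = 54.0 m

Phase 2 (accelerating): v₀ = 0 m/s, a = 7.2 m/s².
v² = v₀² + 2aΔx = 0² + 2·7.2·180 = 2590 → v = 50.9 m/s
t = (v − v₀)/a = (50.9 − 0)/7.2 = 7.07 s

Phase 3 (decelerating): v₀ = 50.9 m/s, a = -7.1 m/s².
v = v₀ + at → t = (29 − 50.9) / -7.1 = 3.09 s
v² = v₀² + 2aΔx → Δx = (29² − 50.9²)/(2·-7.1) = 123 m

Phase 4 (constant speed): v₀ = 29.0 m/s, a = 0 m/s².
v = v₀ + at = 29.0 + (0)(12.5) = 29.0 m/s
Δx = v₀t + ½at² = 29.0·12.5 + 0.5·0·12.5² = 362 m
Distance in phase 4 = 362 m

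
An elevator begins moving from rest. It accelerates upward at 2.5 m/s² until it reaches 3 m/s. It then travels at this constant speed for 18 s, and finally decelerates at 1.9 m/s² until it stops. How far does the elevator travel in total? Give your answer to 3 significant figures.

Phase 1 (accelerating): v₀ = 0 m/s, a = 2.5 m/s².
v = v₀ + at → t = (3 − 0) / 2.5 = 1.20 s
v² = v₀² + 2aΔx → Δx = (3² − 0²)/(2·2.5) = 1.80 m

Phase 2 (constant speed): v₀ = 3.00 m/s, a = 0 m/s².
v = v₀ + at = 3.00 + (0)(18) = 3.00 m/s
Δx = v₀t + ½at² = 3.00·18 + 0.5·0·18² = 54.0 m

Phase 3 (decelerating): v₀ = 3.00 m/s, a = -1.9 m/s².
v = v₀ + at → t = (0 − 3.00) / -1.9 = 1.58 s
v² = v₀² + 2aΔx → Δx = (0² − 3.00²)/(2·-1.9) = 2.37 m
Total distance = 1.80 + 54.0 + 2.37 = 58.2 m

58.2 m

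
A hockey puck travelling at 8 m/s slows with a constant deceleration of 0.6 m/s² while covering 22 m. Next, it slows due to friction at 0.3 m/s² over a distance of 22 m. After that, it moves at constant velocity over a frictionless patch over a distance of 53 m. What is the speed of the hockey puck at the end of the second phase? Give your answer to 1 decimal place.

Phase 1 (decelerating): v₀ = 8.00 m/s, a = -0.6 m/s².
v² = v₀² + 2aΔx = 8.00² + 2·-0.6·22 = 37.6 → v = 6.13 m/s
t = (v − v₀)/a = (6.13 − 8.00)/-0.6 = 3.11 s

Phase 2 (decelerating): v₀ = 6.13 m/s, a = -0.3 m/s².
v² = v₀² + 2aΔx = 6.13² + 2·-0.3·22 = 24.4 → v = 4.94 m/s
t = (v − v₀)/a = (4.94 − 6.13)/-0.3 = 3.97 s
Speed at end of phase 2 = 4.94 m/s

4.9 m/s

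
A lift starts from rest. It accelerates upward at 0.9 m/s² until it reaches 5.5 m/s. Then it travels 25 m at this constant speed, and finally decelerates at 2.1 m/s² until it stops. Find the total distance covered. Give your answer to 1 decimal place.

Phase 1 (accelerating): v₀ = 0 m/s, a = 0.9 m/s².
v = v₀ + at → t = (5.5 − 0) / 0.9 = 6.11 s
v² = v₀² + 2aΔx → Δx = (5.5² − 0²)/(2·0.9) = 16.8 m

Phase 2 (constant speed): v₀ = 5.50 m/s, a = 0 m/s².
Constant speed: t = d/v = 25/5.50 = 4.55 s

Phase 3 (decelerating): v₀ = 5.50 m/s, a = -2.1 m/s².
v = v₀ + at → t = (0 − 5.50) / -2.1 = 2.62 s
v² = v₀² + 2aΔx → Δx = (0² − 5.50²)/(2·-2.1) = 7.20 m
Total distance = 16.8 + 25.0 + 7.20 = 49.0 m

49.0 m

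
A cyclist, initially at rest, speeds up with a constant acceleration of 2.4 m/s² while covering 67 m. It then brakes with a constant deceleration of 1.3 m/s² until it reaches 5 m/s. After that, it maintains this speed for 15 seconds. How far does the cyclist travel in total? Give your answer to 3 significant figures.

256 m

Phase 1 (accelerating): v₀ = 0 m/s, a = 2.4 m/s².
v² = v₀² + 2aΔx = 0² + 2·2.4·67 = 322 → v = 17.9 m/s
t = (v − v₀)/a = (17.9 − 0)/2.4 = 7.47 s

Phase 2 (decelerating): v₀ = 17.9 m/s, a = -1.3 m/s².
v = v₀ + at → t = (5 − 17.9) / -1.3 = 9.95 s
v² = v₀² + 2aΔx → Δx = (5² − 17.9²)/(2·-1.3) = 114 m

Phase 3 (constant speed): v₀ = 5.00 m/s, a = 0 m/s².
v = v₀ + at = 5.00 + (0)(15) = 5.00 m/s
Δx = v₀t + ½at² = 5.00·15 + 0.5·0·15² = 75.0 m
Total distance = 67.0 + 114 + 75.0 = 256 m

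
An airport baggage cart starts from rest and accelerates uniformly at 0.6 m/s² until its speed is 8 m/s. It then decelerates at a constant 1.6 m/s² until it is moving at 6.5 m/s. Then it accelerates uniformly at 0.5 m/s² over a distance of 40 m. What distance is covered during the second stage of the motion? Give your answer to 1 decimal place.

6.8 m

Phase 1 (accelerating): v₀ = 0 m/s, a = 0.6 m/s².
v = v₀ + at → t = (8 − 0) / 0.6 = 13.3 s
v² = v₀² + 2aΔx → Δx = (8² − 0²)/(2·0.6) = 53.3 m

Phase 2 (decelerating): v₀ = 8.00 m/s, a = -1.6 m/s².
v = v₀ + at → t = (6.5 − 8.00) / -1.6 = 0.938 s
v² = v₀² + 2aΔx → Δx = (6.5² − 8.00²)/(2·-1.6) = 6.80 m
Distance in phase 2 = 6.80 m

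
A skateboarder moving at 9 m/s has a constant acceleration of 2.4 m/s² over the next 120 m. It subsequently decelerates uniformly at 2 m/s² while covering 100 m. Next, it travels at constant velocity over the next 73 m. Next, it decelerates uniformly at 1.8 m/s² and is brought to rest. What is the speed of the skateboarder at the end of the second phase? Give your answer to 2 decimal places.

Phase 1 (accelerating): v₀ = 9.00 m/s, a = 2.4 m/s².
v² = v₀² + 2aΔx = 9.00² + 2·2.4·120 = 657 → v = 25.6 m/s
t = (v − v₀)/a = (25.6 − 9.00)/2.4 = 6.93 s

Phase 2 (decelerating): v₀ = 25.6 m/s, a = -2 m/s².
v² = v₀² + 2aΔx = 25.6² + 2·-2·100 = 257 → v = 16.0 m/s
t = (v − v₀)/a = (16.0 − 25.6)/-2 = 4.80 s
Speed at end of phase 2 = 16.0 m/s

16.03 m/s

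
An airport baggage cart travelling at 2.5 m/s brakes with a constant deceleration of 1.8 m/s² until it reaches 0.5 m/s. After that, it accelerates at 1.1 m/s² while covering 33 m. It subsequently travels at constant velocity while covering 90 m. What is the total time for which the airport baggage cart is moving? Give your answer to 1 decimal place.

Phase 1 (decelerating): v₀ = 2.50 m/s, a = -1.8 m/s².
v = v₀ + at → t = (0.5 − 2.50) / -1.8 = 1.11 s
v² = v₀² + 2aΔx → Δx = (0.5² − 2.50²)/(2·-1.8) = 1.67 m

Phase 2 (accelerating): v₀ = 0.500 m/s, a = 1.1 m/s².
v² = v₀² + 2aΔx = 0.500² + 2·1.1·33 = 72.9 → v = 8.54 m/s
t = (v − v₀)/a = (8.54 − 0.500)/1.1 = 7.30 s

Phase 3 (constant speed): v₀ = 8.54 m/s, a = 0 m/s².
Constant speed: t = d/v = 90/8.54 = 10.5 s
Total time = 1.11 + 7.30 + 10.5 = 19.0 s

19.0 s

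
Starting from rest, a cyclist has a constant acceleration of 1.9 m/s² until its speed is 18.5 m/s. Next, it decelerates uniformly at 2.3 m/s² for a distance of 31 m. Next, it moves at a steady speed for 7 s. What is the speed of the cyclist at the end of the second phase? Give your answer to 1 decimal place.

Phase 1 (accelerating): v₀ = 0 m/s, a = 1.9 m/s².
v = v₀ + at → t = (18.5 − 0) / 1.9 = 9.74 s
v² = v₀² + 2aΔx → Δx = (18.5² − 0²)/(2·1.9) = 90.1 m

Phase 2 (decelerating): v₀ = 18.5 m/s, a = -2.3 m/s².
v² = v₀² + 2aΔx = 18.5² + 2·-2.3·31 = 200 → v = 14.1 m/s
t = (v − v₀)/a = (14.1 − 18.5)/-2.3 = 1.90 s
Speed at end of phase 2 = 14.1 m/s

14.1 m/s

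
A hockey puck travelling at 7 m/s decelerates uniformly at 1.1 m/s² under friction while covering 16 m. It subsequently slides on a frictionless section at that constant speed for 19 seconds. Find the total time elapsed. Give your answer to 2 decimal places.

Phase 1 (decelerating): v₀ = 7.00 m/s, a = -1.1 m/s².
v² = v₀² + 2aΔx = 7.00² + 2·-1.1·16 = 13.8 → v = 3.71 m/s
t = (v − v₀)/a = (3.71 − 7.00)/-1.1 = 2.99 s

Phase 2 (constant speed): v₀ = 3.71 m/s, a = 0 m/s².
v = v₀ + at = 3.71 + (0)(19) = 3.71 m/s
Δx = v₀t + ½at² = 3.71·19 + 0.5·0·19² = 70.6 m
Total time = 2.99 + 19.0 = 22.0 s

21.99 s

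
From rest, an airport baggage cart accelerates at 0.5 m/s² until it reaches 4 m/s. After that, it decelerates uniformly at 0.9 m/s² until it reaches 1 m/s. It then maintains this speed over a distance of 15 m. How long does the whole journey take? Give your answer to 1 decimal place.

26.3 s

Phase 1 (accelerating): v₀ = 0 m/s, a = 0.5 m/s².
v = v₀ + at → t = (4 − 0) / 0.5 = 8.00 s
v² = v₀² + 2aΔx → Δx = (4² − 0²)/(2·0.5) = 16.0 m

Phase 2 (decelerating): v₀ = 4.00 m/s, a = -0.9 m/s².
v = v₀ + at → t = (1 − 4.00) / -0.9 = 3.33 s
v² = v₀² + 2aΔx → Δx = (1² − 4.00²)/(2·-0.9) = 8.33 m

Phase 3 (constant speed): v₀ = 1.00 m/s, a = 0 m/s².
Constant speed: t = d/v = 15/1.00 = 15.0 s
Total time = 8.00 + 3.33 + 15.0 = 26.3 s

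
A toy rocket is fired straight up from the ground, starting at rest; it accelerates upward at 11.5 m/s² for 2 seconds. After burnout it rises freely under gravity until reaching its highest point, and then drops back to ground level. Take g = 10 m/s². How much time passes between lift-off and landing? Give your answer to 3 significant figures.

Phase 1 (powered ascent): v₀ = 0 m/s, a = 11.5 m/s².
v = v₀ + at = 0 + (11.5)(2) = 23.0 m/s
Δx = v₀t + ½at² = 0·2 + 0.5·11.5·2² = 23.0 m

Phase 2 (coasting upward): v₀ = 23.0 m/s, a = -10 m/s².
v = v₀ + at → t = (0 − 23.0) / -10 = 2.30 s
v² = v₀² + 2aΔx → Δx = (0² − 23.0²)/(2·-10) = 26.4 m

Phase 3 (free fall): v₀ = 0 m/s, a = -10 m/s².
Falls 49.5 m from rest: t = √(2·49.5/10) = 3.14 s; v = g·t = 31.4 m/s.
Total time = 2.00 + 2.30 + 3.14 = 7.44 s

7.44 s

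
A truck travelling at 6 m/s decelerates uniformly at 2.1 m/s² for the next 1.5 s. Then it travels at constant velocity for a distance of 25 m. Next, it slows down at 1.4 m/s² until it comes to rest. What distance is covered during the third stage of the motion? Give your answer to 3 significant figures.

Phase 1 (decelerating): v₀ = 6.00 m/s, a = -2.1 m/s².
v = v₀ + at = 6.00 + (-2.1)(1.5) = 2.85 m/s
Δx = v₀t + ½at² = 6.00·1.5 + 0.5·-2.1·1.5² = 6.64 m

Phase 2 (constant speed): v₀ = 2.85 m/s, a = 0 m/s².
Constant speed: t = d/v = 25/2.85 = 8.77 s

Phase 3 (decelerating): v₀ = 2.85 m/s, a = -1.4 m/s².
v = v₀ + at → t = (0 − 2.85) / -1.4 = 2.04 s
v² = v₀² + 2aΔx → Δx = (0² − 2.85²)/(2·-1.4) = 2.90 m
Distance in phase 3 = 2.90 m

2.90 m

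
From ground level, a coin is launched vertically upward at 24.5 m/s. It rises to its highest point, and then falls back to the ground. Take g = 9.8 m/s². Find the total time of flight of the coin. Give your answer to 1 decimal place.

5.0 s

Phase 1 (rising): v₀ = 24.5 m/s, a = -9.8 m/s².
v = v₀ + at → t = (0 − 24.5) / -9.8 = 2.50 s
v² = v₀² + 2aΔx → Δx = (0² − 24.5²)/(2·-9.8) = 30.6 m

Phase 2 (falling): v₀ = 0 m/s, a = -9.8 m/s².
Falls 30.6 m from rest: t = √(2·30.6/9.8) = 2.50 s; v = g·t = 24.5 m/s.
Total time = 2.50 + 2.50 = 5.00 s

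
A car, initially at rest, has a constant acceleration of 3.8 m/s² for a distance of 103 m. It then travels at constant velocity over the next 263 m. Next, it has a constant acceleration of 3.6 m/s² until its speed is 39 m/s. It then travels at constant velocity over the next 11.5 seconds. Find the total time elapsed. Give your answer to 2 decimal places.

Phase 1 (accelerating): v₀ = 0 m/s, a = 3.8 m/s².
v² = v₀² + 2aΔx = 0² + 2·3.8·103 = 783 → v = 28.0 m/s
t = (v − v₀)/a = (28.0 − 0)/3.8 = 7.36 s

Phase 2 (constant speed): v₀ = 28.0 m/s, a = 0 m/s².
Constant speed: t = d/v = 263/28.0 = 9.40 s

Phase 3 (accelerating): v₀ = 28.0 m/s, a = 3.6 m/s².
v = v₀ + at → t = (39 − 28.0) / 3.6 = 3.06 s
v² = v₀² + 2aΔx → Δx = (39² − 28.0²)/(2·3.6) = 103 m

Phase 4 (constant speed): v₀ = 39.0 m/s, a = 0 m/s².
v = v₀ + at = 39.0 + (0)(11.5) = 39.0 m/s
Δx = v₀t + ½at² = 39.0·11.5 + 0.5·0·11.5² = 448 m
Total time = 7.36 + 9.40 + 3.06 + 11.5 = 31.3 s

31.32 s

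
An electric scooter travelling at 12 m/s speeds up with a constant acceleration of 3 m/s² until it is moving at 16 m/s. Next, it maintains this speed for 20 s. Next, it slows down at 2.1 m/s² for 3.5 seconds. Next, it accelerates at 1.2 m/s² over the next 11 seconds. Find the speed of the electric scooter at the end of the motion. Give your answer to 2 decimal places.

Phase 1 (accelerating): v₀ = 12.0 m/s, a = 3 m/s².
v = v₀ + at → t = (16 − 12.0) / 3 = 1.33 s
v² = v₀² + 2aΔx → Δx = (16² − 12.0²)/(2·3) = 18.7 m

Phase 2 (constant speed): v₀ = 16.0 m/s, a = 0 m/s².
v = v₀ + at = 16.0 + (0)(20) = 16.0 m/s
Δx = v₀t + ½at² = 16.0·20 + 0.5·0·20² = 320 m

Phase 3 (decelerating): v₀ = 16.0 m/s, a = -2.1 m/s².
v = v₀ + at = 16.0 + (-2.1)(3.5) = 8.65 m/s
Δx = v₀t + ½at² = 16.0·3.5 + 0.5·-2.1·3.5² = 43.1 m

Phase 4 (accelerating): v₀ = 8.65 m/s, a = 1.2 m/s².
v = v₀ + at = 8.65 + (1.2)(11) = 21.8 m/s
Δx = v₀t + ½at² = 8.65·11 + 0.5·1.2·11² = 168 m
Final speed = 21.8 m/s

21.85 m/s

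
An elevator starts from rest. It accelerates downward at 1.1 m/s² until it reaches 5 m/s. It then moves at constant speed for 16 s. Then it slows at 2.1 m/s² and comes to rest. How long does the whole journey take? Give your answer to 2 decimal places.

Phase 1 (accelerating): v₀ = 0 m/s, a = 1.1 m/s².
v = v₀ + at → t = (5 − 0) / 1.1 = 4.55 s
v² = v₀² + 2aΔx → Δx = (5² − 0²)/(2·1.1) = 11.4 m

Phase 2 (constant speed): v₀ = 5.00 m/s, a = 0 m/s².
v = v₀ + at = 5.00 + (0)(16) = 5.00 m/s
Δx = v₀t + ½at² = 5.00·16 + 0.5·0·16² = 80.0 m

Phase 3 (decelerating): v₀ = 5.00 m/s, a = -2.1 m/s².
v = v₀ + at → t = (0 − 5.00) / -2.1 = 2.38 s
v² = v₀² + 2aΔx → Δx = (0² − 5.00²)/(2·-2.1) = 5.95 m
Total time = 4.55 + 16.0 + 2.38 = 22.9 s

22.93 s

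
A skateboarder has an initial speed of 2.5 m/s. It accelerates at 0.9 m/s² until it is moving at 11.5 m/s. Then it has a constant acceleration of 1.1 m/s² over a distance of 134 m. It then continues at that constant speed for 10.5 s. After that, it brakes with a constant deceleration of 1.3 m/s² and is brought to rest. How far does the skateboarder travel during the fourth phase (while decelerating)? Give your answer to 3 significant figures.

164 m

Phase 1 (accelerating): v₀ = 2.50 m/s, a = 0.9 m/s².
v = v₀ + at → t = (11.5 − 2.50) / 0.9 = 10.0 s
v² = v₀² + 2aΔx → Δx = (11.5² − 2.50²)/(2·0.9) = 70.0 m

Phase 2 (accelerating): v₀ = 11.5 m/s, a = 1.1 m/s².
v² = v₀² + 2aΔx = 11.5² + 2·1.1·134 = 427 → v = 20.7 m/s
t = (v − v₀)/a = (20.7 − 11.5)/1.1 = 8.33 s

Phase 3 (constant speed): v₀ = 20.7 m/s, a = 0 m/s².
v = v₀ + at = 20.7 + (0)(10.5) = 20.7 m/s
Δx = v₀t + ½at² = 20.7·10.5 + 0.5·0·10.5² = 217 m

Phase 4 (decelerating): v₀ = 20.7 m/s, a = -1.3 m/s².
v = v₀ + at → t = (0 − 20.7) / -1.3 = 15.9 s
v² = v₀² + 2aΔx → Δx = (0² − 20.7²)/(2·-1.3) = 164 m
Distance in phase 4 = 164 m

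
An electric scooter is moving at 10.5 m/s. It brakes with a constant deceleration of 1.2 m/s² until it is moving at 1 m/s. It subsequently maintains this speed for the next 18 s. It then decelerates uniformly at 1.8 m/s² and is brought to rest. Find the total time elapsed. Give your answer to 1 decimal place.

26.5 s

Phase 1 (decelerating): v₀ = 10.5 m/s, a = -1.2 m/s².
v = v₀ + at → t = (1 − 10.5) / -1.2 = 7.92 s
v² = v₀² + 2aΔx → Δx = (1² − 10.5²)/(2·-1.2) = 45.5 m

Phase 2 (constant speed): v₀ = 1.00 m/s, a = 0 m/s².
v = v₀ + at = 1.00 + (0)(18) = 1.00 m/s
Δx = v₀t + ½at² = 1.00·18 + 0.5·0·18² = 18.0 m

Phase 3 (decelerating): v₀ = 1.00 m/s, a = -1.8 m/s².
v = v₀ + at → t = (0 − 1.00) / -1.8 = 0.556 s
v² = v₀² + 2aΔx → Δx = (0² − 1.00²)/(2·-1.8) = 0.278 m
Total time = 7.92 + 18.0 + 0.556 = 26.5 s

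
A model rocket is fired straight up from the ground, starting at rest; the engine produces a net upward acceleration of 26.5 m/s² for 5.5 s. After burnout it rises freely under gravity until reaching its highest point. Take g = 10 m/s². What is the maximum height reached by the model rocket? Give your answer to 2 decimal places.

Phase 1 (powered ascent): v₀ = 0 m/s, a = 26.5 m/s².
v = v₀ + at = 0 + (26.5)(5.5) = 146 m/s
Δx = v₀t + ½at² = 0·5.5 + 0.5·26.5·5.5² = 401 m

Phase 2 (coasting upward): v₀ = 146 m/s, a = -10 m/s².
v = v₀ + at → t = (0 − 146) / -10 = 14.6 s
v² = v₀² + 2aΔx → Δx = (0² − 146²)/(2·-10) = 1060 m
Maximum height = 401 + 1060 = 1460 m

1462.97 m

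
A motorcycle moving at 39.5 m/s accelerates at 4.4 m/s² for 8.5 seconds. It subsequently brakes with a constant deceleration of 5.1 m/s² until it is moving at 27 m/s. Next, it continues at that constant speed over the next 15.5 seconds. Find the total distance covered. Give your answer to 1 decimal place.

1421.5 m

Phase 1 (accelerating): v₀ = 39.5 m/s, a = 4.4 m/s².
v = v₀ + at = 39.5 + (4.4)(8.5) = 76.9 m/s
Δx = v₀t + ½at² = 39.5·8.5 + 0.5·4.4·8.5² = 495 m

Phase 2 (decelerating): v₀ = 76.9 m/s, a = -5.1 m/s².
v = v₀ + at → t = (27 − 76.9) / -5.1 = 9.78 s
v² = v₀² + 2aΔx → Δx = (27² − 76.9²)/(2·-5.1) = 508 m

Phase 3 (constant speed): v₀ = 27.0 m/s, a = 0 m/s².
v = v₀ + at = 27.0 + (0)(15.5) = 27.0 m/s
Δx = v₀t + ½at² = 27.0·15.5 + 0.5·0·15.5² = 418 m
Total distance = 495 + 508 + 418 = 1420 m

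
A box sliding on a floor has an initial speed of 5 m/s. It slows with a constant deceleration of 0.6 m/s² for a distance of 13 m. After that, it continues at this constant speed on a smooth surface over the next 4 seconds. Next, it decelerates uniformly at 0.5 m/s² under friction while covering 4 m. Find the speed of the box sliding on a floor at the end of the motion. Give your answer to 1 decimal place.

Phase 1 (decelerating): v₀ = 5.00 m/s, a = -0.6 m/s².
v² = v₀² + 2aΔx = 5.00² + 2·-0.6·13 = 9.40 → v = 3.07 m/s
t = (v − v₀)/a = (3.07 − 5.00)/-0.6 = 3.22 s

Phase 2 (constant speed): v₀ = 3.07 m/s, a = 0 m/s².
v = v₀ + at = 3.07 + (0)(4) = 3.07 m/s
Δx = v₀t + ½at² = 3.07·4 + 0.5·0·4² = 12.3 m

Phase 3 (decelerating): v₀ = 3.07 m/s, a = -0.5 m/s².
v² = v₀² + 2aΔx = 3.07² + 2·-0.5·4 = 5.40 → v = 2.32 m/s
t = (v − v₀)/a = (2.32 − 3.07)/-0.5 = 1.48 s
Final speed = 2.32 m/s

2.3 m/s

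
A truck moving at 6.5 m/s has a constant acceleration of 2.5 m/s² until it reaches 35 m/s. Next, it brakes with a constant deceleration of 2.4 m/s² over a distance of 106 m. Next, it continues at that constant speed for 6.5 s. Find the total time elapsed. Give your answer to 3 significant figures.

Phase 1 (accelerating): v₀ = 6.50 m/s, a = 2.5 m/s².
v = v₀ + at → t = (35 − 6.50) / 2.5 = 11.4 s
v² = v₀² + 2aΔx → Δx = (35² − 6.50²)/(2·2.5) = 237 m

Phase 2 (decelerating): v₀ = 35.0 m/s, a = -2.4 m/s².
v² = v₀² + 2aΔx = 35.0² + 2·-2.4·106 = 716 → v = 26.8 m/s
t = (v − v₀)/a = (26.8 − 35.0)/-2.4 = 3.43 s

Phase 3 (constant speed): v₀ = 26.8 m/s, a = 0 m/s².
v = v₀ + at = 26.8 + (0)(6.5) = 26.8 m/s
Δx = v₀t + ½at² = 26.8·6.5 + 0.5·0·6.5² = 174 m
Total time = 11.4 + 3.43 + 6.50 = 21.3 s

21.3 s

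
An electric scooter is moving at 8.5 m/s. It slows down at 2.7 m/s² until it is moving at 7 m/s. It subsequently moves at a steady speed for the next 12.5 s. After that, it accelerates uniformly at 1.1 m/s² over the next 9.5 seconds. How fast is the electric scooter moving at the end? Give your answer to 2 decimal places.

17.45 m/s

Phase 1 (decelerating): v₀ = 8.50 m/s, a = -2.7 m/s².
v = v₀ + at → t = (7 − 8.50) / -2.7 = 0.556 s
v² = v₀² + 2aΔx → Δx = (7² − 8.50²)/(2·-2.7) = 4.31 m

Phase 2 (constant speed): v₀ = 7.00 m/s, a = 0 m/s².
v = v₀ + at = 7.00 + (0)(12.5) = 7.00 m/s
Δx = v₀t + ½at² = 7.00·12.5 + 0.5·0·12.5² = 87.5 m

Phase 3 (accelerating): v₀ = 7.00 m/s, a = 1.1 m/s².
v = v₀ + at = 7.00 + (1.1)(9.5) = 17.5 m/s
Δx = v₀t + ½at² = 7.00·9.5 + 0.5·1.1·9.5² = 116 m
Final speed = 17.5 m/s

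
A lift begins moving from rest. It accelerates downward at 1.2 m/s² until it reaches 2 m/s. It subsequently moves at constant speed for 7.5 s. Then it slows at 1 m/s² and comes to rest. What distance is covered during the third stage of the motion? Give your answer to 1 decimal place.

2.0 m

Phase 1 (accelerating): v₀ = 0 m/s, a = 1.2 m/s².
v = v₀ + at → t = (2 − 0) / 1.2 = 1.67 s
v² = v₀² + 2aΔx → Δx = (2² − 0²)/(2·1.2) = 1.67 m

Phase 2 (constant speed): v₀ = 2.00 m/s, a = 0 m/s².
v = v₀ + at = 2.00 + (0)(7.5) = 2.00 m/s
Δx = v₀t + ½at² = 2.00·7.5 + 0.5·0·7.5² = 15.0 m

Phase 3 (decelerating): v₀ = 2.00 m/s, a = -1 m/s².
v = v₀ + at → t = (0 − 2.00) / -1 = 2.00 s
v² = v₀² + 2aΔx → Δx = (0² − 2.00²)/(2·-1) = 2.00 m
Distance in phase 3 = 2.00 m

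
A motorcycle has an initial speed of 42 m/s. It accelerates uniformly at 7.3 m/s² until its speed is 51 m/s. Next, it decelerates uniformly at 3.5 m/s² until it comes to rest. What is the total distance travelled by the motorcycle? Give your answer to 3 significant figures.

429 m

Phase 1 (accelerating): v₀ = 42.0 m/s, a = 7.3 m/s².
v = v₀ + at → t = (51 − 42.0) / 7.3 = 1.23 s
v² = v₀² + 2aΔx → Δx = (51² − 42.0²)/(2·7.3) = 57.3 m

Phase 2 (decelerating): v₀ = 51.0 m/s, a = -3.5 m/s².
v = v₀ + at → t = (0 − 51.0) / -3.5 = 14.6 s
v² = v₀² + 2aΔx → Δx = (0² − 51.0²)/(2·-3.5) = 372 m
Total distance = 57.3 + 372 = 429 m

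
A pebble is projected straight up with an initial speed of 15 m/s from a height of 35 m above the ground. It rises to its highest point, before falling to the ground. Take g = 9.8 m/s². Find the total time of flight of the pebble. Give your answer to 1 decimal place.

4.6 s

Phase 1 (rising): v₀ = 15.0 m/s, a = -9.8 m/s².
v = v₀ + at → t = (0 − 15.0) / -9.8 = 1.53 s
v² = v₀² + 2aΔx → Δx = (0² − 15.0²)/(2·-9.8) = 11.5 m

Phase 2 (falling): v₀ = 0 m/s, a = -9.8 m/s².
Falls 46.5 m from rest: t = √(2·46.5/9.8) = 3.08 s; v = g·t = 30.2 m/s.
Total time = 1.53 + 3.08 = 4.61 s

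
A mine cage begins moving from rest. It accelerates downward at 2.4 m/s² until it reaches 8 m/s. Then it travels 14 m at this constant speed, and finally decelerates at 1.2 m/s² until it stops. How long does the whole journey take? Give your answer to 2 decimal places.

11.75 s

Phase 1 (accelerating): v₀ = 0 m/s, a = 2.4 m/s².
v = v₀ + at → t = (8 − 0) / 2.4 = 3.33 s
v² = v₀² + 2aΔx → Δx = (8² − 0²)/(2·2.4) = 13.3 m

Phase 2 (constant speed): v₀ = 8.00 m/s, a = 0 m/s².
Constant speed: t = d/v = 14/8.00 = 1.75 s

Phase 3 (decelerating): v₀ = 8.00 m/s, a = -1.2 m/s².
v = v₀ + at → t = (0 − 8.00) / -1.2 = 6.67 s
v² = v₀² + 2aΔx → Δx = (0² − 8.00²)/(2·-1.2) = 26.7 m
Total time = 3.33 + 1.75 + 6.67 = 11.8 s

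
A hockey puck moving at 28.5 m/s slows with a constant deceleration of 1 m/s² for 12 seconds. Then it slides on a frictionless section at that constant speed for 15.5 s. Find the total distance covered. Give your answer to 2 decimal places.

525.75 m

Phase 1 (decelerating): v₀ = 28.5 m/s, a = -1 m/s².
v = v₀ + at = 28.5 + (-1)(12) = 16.5 m/s
Δx = v₀t + ½at² = 28.5·12 + 0.5·-1·12² = 270 m

Phase 2 (constant speed): v₀ = 16.5 m/s, a = 0 m/s².
v = v₀ + at = 16.5 + (0)(15.5) = 16.5 m/s
Δx = v₀t + ½at² = 16.5·15.5 + 0.5·0·15.5² = 256 m
Total distance = 270 + 256 = 526 m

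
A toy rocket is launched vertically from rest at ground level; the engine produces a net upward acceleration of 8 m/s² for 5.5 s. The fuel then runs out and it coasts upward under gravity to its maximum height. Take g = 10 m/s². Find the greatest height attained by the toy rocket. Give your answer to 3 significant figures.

Phase 1 (powered ascent): v₀ = 0 m/s, a = 8 m/s².
v = v₀ + at = 0 + (8)(5.5) = 44.0 m/s
Δx = v₀t + ½at² = 0·5.5 + 0.5·8·5.5² = 121 m

Phase 2 (coasting upward): v₀ = 44.0 m/s, a = -10 m/s².
v = v₀ + at → t = (0 − 44.0) / -10 = 4.40 s
v² = v₀² + 2aΔx → Δx = (0² − 44.0²)/(2·-10) = 96.8 m
Maximum height = 121 + 96.8 = 218 m

218 m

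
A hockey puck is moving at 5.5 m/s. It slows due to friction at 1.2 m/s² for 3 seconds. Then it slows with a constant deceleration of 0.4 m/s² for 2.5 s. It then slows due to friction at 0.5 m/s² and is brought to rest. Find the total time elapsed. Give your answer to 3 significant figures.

Phase 1 (decelerating): v₀ = 5.50 m/s, a = -1.2 m/s².
v = v₀ + at = 5.50 + (-1.2)(3) = 1.90 m/s
Δx = v₀t + ½at² = 5.50·3 + 0.5·-1.2·3² = 11.1 m

Phase 2 (decelerating): v₀ = 1.90 m/s, a = -0.4 m/s².
v = v₀ + at = 1.90 + (-0.4)(2.5) = 0.900 m/s
Δx = v₀t + ½at² = 1.90·2.5 + 0.5·-0.4·2.5² = 3.50 m

Phase 3 (decelerating): v₀ = 0.900 m/s, a = -0.5 m/s².
v = v₀ + at → t = (0 − 0.900) / -0.5 = 1.80 s
v² = v₀² + 2aΔx → Δx = (0² − 0.900²)/(2·-0.5) = 0.810 m
Total time = 3.00 + 2.50 + 1.80 = 7.30 s

7.30 s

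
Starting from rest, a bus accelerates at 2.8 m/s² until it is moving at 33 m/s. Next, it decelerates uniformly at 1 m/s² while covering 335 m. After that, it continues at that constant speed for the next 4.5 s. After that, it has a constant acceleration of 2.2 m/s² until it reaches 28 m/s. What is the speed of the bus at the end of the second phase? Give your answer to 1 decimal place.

Phase 1 (accelerating): v₀ = 0 m/s, a = 2.8 m/s².
v = v₀ + at → t = (33 − 0) / 2.8 = 11.8 s
v² = v₀² + 2aΔx → Δx = (33² − 0²)/(2·2.8) = 194 m

Phase 2 (decelerating): v₀ = 33.0 m/s, a = -1 m/s².
v² = v₀² + 2aΔx = 33.0² + 2·-1·335 = 419 → v = 20.5 m/s
t = (v − v₀)/a = (20.5 − 33.0)/-1 = 12.5 s
Speed at end of phase 2 = 20.5 m/s

20.5 m/s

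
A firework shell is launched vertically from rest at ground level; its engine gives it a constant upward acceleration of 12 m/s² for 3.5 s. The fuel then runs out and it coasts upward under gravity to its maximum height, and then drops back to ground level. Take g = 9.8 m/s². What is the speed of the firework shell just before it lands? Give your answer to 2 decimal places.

Phase 1 (powered ascent): v₀ = 0 m/s, a = 12 m/s².
v = v₀ + at = 0 + (12)(3.5) = 42.0 m/s
Δx = v₀t + ½at² = 0·3.5 + 0.5·12·3.5² = 73.5 m

Phase 2 (coasting upward): v₀ = 42.0 m/s, a = -9.8 m/s².
v = v₀ + at → t = (0 − 42.0) / -9.8 = 4.29 s
v² = v₀² + 2aΔx → Δx = (0² − 42.0²)/(2·-9.8) = 90.0 m

Phase 3 (free fall): v₀ = 0 m/s, a = -9.8 m/s².
Falls 164 m from rest: t = √(2·164/9.8) = 5.78 s; v = g·t = 56.6 m/s.
Impact speed = 56.6 m/s

56.61 m/s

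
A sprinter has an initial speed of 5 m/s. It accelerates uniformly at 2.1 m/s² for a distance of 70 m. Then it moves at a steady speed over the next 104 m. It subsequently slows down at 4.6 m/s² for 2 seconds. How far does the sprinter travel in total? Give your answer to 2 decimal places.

200.52 m

Phase 1 (accelerating): v₀ = 5.00 m/s, a = 2.1 m/s².
v² = v₀² + 2aΔx = 5.00² + 2·2.1·70 = 319 → v = 17.9 m/s
t = (v − v₀)/a = (17.9 − 5.00)/2.1 = 6.12 s

Phase 2 (constant speed): v₀ = 17.9 m/s, a = 0 m/s².
Constant speed: t = d/v = 104/17.9 = 5.82 s

Phase 3 (decelerating): v₀ = 17.9 m/s, a = -4.6 m/s².
v = v₀ + at = 17.9 + (-4.6)(2) = 8.66 m/s
Δx = v₀t + ½at² = 17.9·2 + 0.5·-4.6·2² = 26.5 m
Total distance = 70.0 + 104 + 26.5 = 201 m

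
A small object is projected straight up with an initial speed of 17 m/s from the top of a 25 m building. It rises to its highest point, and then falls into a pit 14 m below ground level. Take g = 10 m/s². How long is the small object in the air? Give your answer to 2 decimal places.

4.97 s

Phase 1 (rising): v₀ = 17.0 m/s, a = -10 m/s².
v = v₀ + at → t = (0 − 17.0) / -10 = 1.70 s
v² = v₀² + 2aΔx → Δx = (0² − 17.0²)/(2·-10) = 14.4 m

Phase 2 (falling): v₀ = 0 m/s, a = -10 m/s².
Falls 53.5 m from rest: t = √(2·53.5/10) = 3.27 s; v = g·t = 32.7 m/s.
Total time = 1.70 + 3.27 = 4.97 s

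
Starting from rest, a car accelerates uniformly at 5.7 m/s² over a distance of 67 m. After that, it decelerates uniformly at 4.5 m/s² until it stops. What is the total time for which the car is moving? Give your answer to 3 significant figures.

11.0 s

Phase 1 (accelerating): v₀ = 0 m/s, a = 5.7 m/s².
v² = v₀² + 2aΔx = 0² + 2·5.7·67 = 764 → v = 27.6 m/s
t = (v − v₀)/a = (27.6 − 0)/5.7 = 4.85 s

Phase 2 (decelerating): v₀ = 27.6 m/s, a = -4.5 m/s².
v = v₀ + at → t = (0 − 27.6) / -4.5 = 6.14 s
v² = v₀² + 2aΔx → Δx = (0² − 27.6²)/(2·-4.5) = 84.9 m
Total time = 4.85 + 6.14 = 11.0 s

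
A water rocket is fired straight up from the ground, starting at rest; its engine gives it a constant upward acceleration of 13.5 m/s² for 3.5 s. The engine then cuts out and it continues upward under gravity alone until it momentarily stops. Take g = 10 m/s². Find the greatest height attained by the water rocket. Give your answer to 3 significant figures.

Phase 1 (powered ascent): v₀ = 0 m/s, a = 13.5 m/s².
v = v₀ + at = 0 + (13.5)(3.5) = 47.2 m/s
Δx = v₀t + ½at² = 0·3.5 + 0.5·13.5·3.5² = 82.7 m

Phase 2 (coasting upward): v₀ = 47.2 m/s, a = -10 m/s².
v = v₀ + at → t = (0 − 47.2) / -10 = 4.72 s
v² = v₀² + 2aΔx → Δx = (0² − 47.2²)/(2·-10) = 112 m
Maximum height = 82.7 + 112 = 194 m

194 m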